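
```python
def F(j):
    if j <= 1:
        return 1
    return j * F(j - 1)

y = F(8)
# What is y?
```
Call trace:
F(j=8)
  F(j=7)
    F(j=6)
      F(j=5)
        F(j=4)
          F(j=3)
            F(j=2)
              F(j=1)
              -> return 1
            -> return 2
          -> return 6
        -> return 24
      -> return 120
    -> return 720
  -> return 5040
-> return 40320

Final answer: 40320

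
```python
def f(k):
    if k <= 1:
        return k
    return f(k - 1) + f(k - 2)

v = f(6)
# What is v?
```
Call trace (a repeated sub-call is expanded the first time; later identical calls just restate its return value):
f(k=6)
  f(k=5)
    f(k=4)
      f(k=3)
        f(k=2)
          f(k=1)
          -> return 1
          f(k=0)
          -> return 0
        -> return 1
        f(k=1)
        -> return 1
      -> return 2
      f(k=2) -> return 1  (same call as traced above)
    -> return 3
    f(k=3) -> return 2  (same call as traced above)
  -> return 5
  f(k=4) -> return 3  (same call as traced above)
-> return 8

Final answer: 8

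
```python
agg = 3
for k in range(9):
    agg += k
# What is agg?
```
Trace:
  agg=3
  agg=3, k=0
  agg=4, k=1
  agg=6, k=2
  agg=9, k=3
  agg=13, k=4
  agg=18, k=5
  agg=24, k=6
  agg=31, k=7
  agg=39, k=8

Final answer: 39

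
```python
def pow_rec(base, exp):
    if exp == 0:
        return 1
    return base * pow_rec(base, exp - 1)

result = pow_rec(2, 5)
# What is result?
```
Call trace:
pow_rec(base=2, exp=5)
  pow_rec(base=2, exp=4)
    pow_rec(base=2, exp=3)
      pow_rec(base=2, exp=2)
        pow_rec(base=2, exp=1)
          pow_rec(base=2, exp=0)
          -> return 1
        -> return 2
      -> return 4
    -> return 8
  -> return 16
-> return 32

Final answer: 32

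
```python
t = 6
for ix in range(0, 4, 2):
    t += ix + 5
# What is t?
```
Trace:
  t=6
  t=11, ix=0
  t=18, ix=2

Final answer: 18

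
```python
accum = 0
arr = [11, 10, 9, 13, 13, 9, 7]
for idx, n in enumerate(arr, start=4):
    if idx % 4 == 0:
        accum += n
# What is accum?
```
Trace:
  accum=0
  accum=11, idx=4, n=11
  accum=11, idx=5, n=10
  accum=11, idx=6, n=9
  accum=11, idx=7, n=13
  accum=24, idx=8, n=13
  accum=24, idx=9, n=9
  accum=24, idx=10, n=7

Final answer: 24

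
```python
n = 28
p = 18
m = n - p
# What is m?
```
Trace:
  n=28
  n=28, p=18
  n=28, p=18, m=10

Final answer: 10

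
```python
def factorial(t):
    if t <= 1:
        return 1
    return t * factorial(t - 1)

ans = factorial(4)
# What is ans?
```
Call trace:
factorial(t=4)
  factorial(t=3)
    factorial(t=2)
      factorial(t=1)
      -> return 1
    -> return 2
  -> return 6
-> return 24

Final answer: 24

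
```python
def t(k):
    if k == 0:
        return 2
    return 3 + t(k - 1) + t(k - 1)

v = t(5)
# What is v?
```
Call trace (a repeated sub-call is expanded the first time; later identical calls just restate its return value):
t(k=5)
  t(k=4)
    t(k=3)
      t(k=2)
        t(k=1)
          t(k=0)
          -> return 2
          t(k=0)
          -> return 2
        -> return 7
        t(k=1) -> return 7  (same call as traced above)
      -> return 17
      t(k=2) -> return 17  (same call as traced above)
    -> return 37
    t(k=3) -> return 37  (same call as traced above)
  -> return 77
  t(k=4) -> return 77  (same call as traced above)
-> return 157

Final answer: 157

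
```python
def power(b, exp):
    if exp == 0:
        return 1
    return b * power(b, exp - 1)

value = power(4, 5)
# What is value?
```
Call trace:
power(b=4, exp=5)
  power(b=4, exp=4)
    power(b=4, exp=3)
      power(b=4, exp=2)
        power(b=4, exp=1)
          power(b=4, exp=0)
          -> return 1
        -> return 4
      -> return 16
    -> return 64
  -> return 256
-> return 1024

Final answer: 1024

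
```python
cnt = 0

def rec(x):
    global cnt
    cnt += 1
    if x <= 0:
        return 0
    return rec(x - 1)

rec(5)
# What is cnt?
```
Call trace:
rec(x=5)
  rec(x=4)
    rec(x=3)
      rec(x=2)
        rec(x=1)
          rec(x=0)
          -> return 0
        -> return 0
      -> return 0
    -> return 0
  -> return 0
-> return 0

cnt is incremented once per call. rec is entered once for each x = 5, 4, 3, 2, 1, 0 (the x <= 0 call returns without recursing), i.e. 5 + 1 calls.
cnt = 6

Final answer: 6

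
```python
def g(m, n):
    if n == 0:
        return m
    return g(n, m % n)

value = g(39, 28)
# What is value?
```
Call trace:
g(m=39, n=28)
  g(m=28, n=11)
    g(m=11, n=6)
      g(m=6, n=5)
        g(m=5, n=1)
          g(m=1, n=0)
          -> return 1
        -> return 1
      -> return 1
    -> return 1
  -> return 1
-> return 1

Final answer: 1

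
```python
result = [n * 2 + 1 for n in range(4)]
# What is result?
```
Trace:
  n=0
  n=1
  n=2
  n=3
  result=[1, 3, 5, 7]

Final answer: [1, 3, 5, 7]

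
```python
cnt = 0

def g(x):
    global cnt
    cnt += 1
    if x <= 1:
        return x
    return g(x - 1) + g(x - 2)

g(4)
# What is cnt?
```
Call trace (a repeated sub-call is expanded the first time; later identical calls just restate its return value):
g(x=4)
  g(x=3)
    g(x=2)
      g(x=1)
      -> return 1
      g(x=0)
      -> return 0
    -> return 1
    g(x=1)
    -> return 1
  -> return 2
  g(x=2) -> return 1  (same call as traced above)
-> return 3

cnt is incremented once per call, so count the calls in each subtree. Let C(x) = number of calls made by g(x).
C(0) = C(1) = 1 (base case, no recursion); C(x) = 1 + C(x - 1) + C(x - 2) otherwise.
C(2) = 1 + C(1) + C(0) = 1 + 1 + 1 = 3
C(3) = 1 + C(2) + C(1) = 1 + 3 + 1 = 5
C(4) = 1 + C(3) + C(2) = 1 + 5 + 3 = 9
cnt = C(4) = 9

Final answer: 9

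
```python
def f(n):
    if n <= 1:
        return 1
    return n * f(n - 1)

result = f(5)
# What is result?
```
Call trace:
f(n=5)
  f(n=4)
    f(n=3)
      f(n=2)
        f(n=1)
        -> return 1
      -> return 2
    -> return 6
  -> return 24
-> return 120

Final answer: 120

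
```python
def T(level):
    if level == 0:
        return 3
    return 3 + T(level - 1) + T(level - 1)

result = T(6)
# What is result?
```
Call trace (a repeated sub-call is expanded the first time; later identical calls just restate its return value):
T(level=6)
  T(level=5)
    T(level=4)
      T(level=3)
        T(level=2)
          T(level=1)
            T(level=0)
            -> return 3
            T(level=0)
            -> return 3
          -> return 9
          T(level=1) -> return 9  (same call as traced above)
        -> return 21
        T(level=2) -> return 21  (same call as traced above)
      -> return 45
      T(level=3) -> return 45  (same call as traced above)
    -> return 93
    T(level=4) -> return 93  (same call as traced above)
  -> return 189
  T(level=5) -> return 189  (same call as traced above)
-> return 381

Final answer: 381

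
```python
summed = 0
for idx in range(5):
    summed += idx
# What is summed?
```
Trace:
  summed=0
  summed=0, idx=0
  summed=1, idx=1
  summed=3, idx=2
  summed=6, idx=3
  summed=10, idx=4

Final answer: 10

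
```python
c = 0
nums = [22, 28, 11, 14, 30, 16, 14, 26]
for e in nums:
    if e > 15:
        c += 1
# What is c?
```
Trace:
  c=0
  c=1, e=22
  c=2, e=28
  c=2, e=11
  c=2, e=14
  c=3, e=30
  c=4, e=16
  c=4, e=14
  c=5, e=26

Final answer: 5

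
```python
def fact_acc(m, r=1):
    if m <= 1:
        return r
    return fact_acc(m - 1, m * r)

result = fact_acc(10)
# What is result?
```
Call trace:
fact_acc(m=10, r=1)
  fact_acc(m=9, r=10)
    fact_acc(m=8, r=90)
      fact_acc(m=7, r=720)
        fact_acc(m=6, r=5040)
          fact_acc(m=5, r=30240)
            fact_acc(m=4, r=151200)
              fact_acc(m=3, r=604800)
                fact_acc(m=2, r=1814400)
                  fact_acc(m=1, r=3628800)
                  -> return 3628800
                -> return 3628800
              -> return 3628800
            -> return 3628800
          -> return 3628800
        -> return 3628800
      -> return 3628800
    -> return 3628800
  -> return 3628800
-> return 3628800

Final answer: 3628800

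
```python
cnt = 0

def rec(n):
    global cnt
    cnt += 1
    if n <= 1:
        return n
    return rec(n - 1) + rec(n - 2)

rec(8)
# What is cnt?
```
Call trace (a repeated sub-call is expanded the first time; later identical calls just restate its return value):
rec(n=8)
  rec(n=7)
    rec(n=6)
      rec(n=5)
        rec(n=4)
          rec(n=3)
            rec(n=2)
              rec(n=1)
              -> return 1
              rec(n=0)
              -> return 0
            -> return 1
            rec(n=1)
            -> return 1
          -> return 2
          rec(n=2) -> return 1  (same call as traced above)
        -> return 3
        rec(n=3) -> return 2  (same call as traced above)
      -> return 5
      rec(n=4) -> return 3  (same call as traced above)
    -> return 8
    rec(n=5) -> return 5  (same call as traced above)
  -> return 13
  rec(n=6) -> return 8  (same call as traced above)
-> return 21

cnt is incremented once per call, so count the calls in each subtree. Let C(n) = number of calls made by rec(n).
C(0) = C(1) = 1 (base case, no recursion); C(n) = 1 + C(n - 1) + C(n - 2) otherwise.
C(2) = 1 + C(1) + C(0) = 1 + 1 + 1 = 3
C(3) = 1 + C(2) + C(1) = 1 + 3 + 1 = 5
C(4) = 1 + C(3) + C(2) = 1 + 5 + 3 = 9
C(5) = 1 + C(4) + C(3) = 1 + 9 + 5 = 15
C(6) = 1 + C(5) + C(4) = 1 + 15 + 9 = 25
C(7) = 1 + C(6) + C(5) = 1 + 25 + 15 = 41
C(8) = 1 + C(7) + C(6) = 1 + 41 + 25 = 67
cnt = C(8) = 67

Final answer: 67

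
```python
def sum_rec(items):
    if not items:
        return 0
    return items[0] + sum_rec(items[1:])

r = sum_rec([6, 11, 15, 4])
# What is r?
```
Call trace:
sum_rec(items=[6, 11, 15, 4])
  sum_rec(items=[11, 15, 4])
    sum_rec(items=[15, 4])
      sum_rec(items=[4])
        sum_rec(items=[])
        -> return 0
      -> return 4
    -> return 19
  -> return 30
-> return 36

Final answer: 36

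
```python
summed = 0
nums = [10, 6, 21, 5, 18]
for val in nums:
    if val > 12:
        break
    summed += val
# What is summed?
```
Trace:
  summed=0
  summed=10, val=10
  summed=16, val=6
  summed=16, val=21

Final answer: 16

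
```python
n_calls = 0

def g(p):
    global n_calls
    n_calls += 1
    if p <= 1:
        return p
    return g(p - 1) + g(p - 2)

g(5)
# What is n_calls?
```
Call trace (a repeated sub-call is expanded the first time; later identical calls just restate its return value):
g(p=5)
  g(p=4)
    g(p=3)
      g(p=2)
        g(p=1)
        -> return 1
        g(p=0)
        -> return 0
      -> return 1
      g(p=1)
      -> return 1
    -> return 2
    g(p=2) -> return 1  (same call as traced above)
  -> return 3
  g(p=3) -> return 2  (same call as traced above)
-> return 5

n_calls is incremented once per call, so count the calls in each subtree. Let C(p) = number of calls made by g(p).
C(0) = C(1) = 1 (base case, no recursion); C(p) = 1 + C(p - 1) + C(p - 2) otherwise.
C(2) = 1 + C(1) + C(0) = 1 + 1 + 1 = 3
C(3) = 1 + C(2) + C(1) = 1 + 3 + 1 = 5
C(4) = 1 + C(3) + C(2) = 1 + 5 + 3 = 9
C(5) = 1 + C(4) + C(3) = 1 + 9 + 5 = 15
n_calls = C(5) = 15

Final answer: 15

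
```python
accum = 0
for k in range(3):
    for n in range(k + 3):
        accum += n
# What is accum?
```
Trace:
  accum=0
  accum=0, k=0, n=0
  accum=1, k=0, n=1
  accum=3, k=0, n=2
  accum=3, k=1, n=0
  accum=4, k=1, n=1
  accum=6, k=1, n=2
  accum=9, k=1, n=3
  accum=9, k=2, n=0
  accum=10, k=2, n=1
  accum=12, k=2, n=2
  accum=15, k=2, n=3
  accum=19, k=2, n=4

Final answer: 19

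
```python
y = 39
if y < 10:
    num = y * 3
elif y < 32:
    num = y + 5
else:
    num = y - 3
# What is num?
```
Trace:
  y=39
  y=39, num=36

Final answer: 36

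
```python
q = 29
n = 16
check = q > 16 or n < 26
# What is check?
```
Trace:
  q=29
  q=29, n=16
  q=29, n=16, check=True

Final answer: True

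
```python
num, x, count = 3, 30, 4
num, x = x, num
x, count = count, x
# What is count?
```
Trace:
  num=3, x=30, count=4
  num=30, x=3, count=4
  num=30, x=4, count=3

Final answer: 3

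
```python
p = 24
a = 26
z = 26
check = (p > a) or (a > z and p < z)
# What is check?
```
Trace:
  p=24
  p=24, a=26
  p=24, a=26, z=26
  p=24, a=26, z=26, check=False

Final answer: False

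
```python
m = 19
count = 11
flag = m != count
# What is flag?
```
Trace:
  m=19
  m=19, count=11
  m=19, count=11, flag=True

Final answer: True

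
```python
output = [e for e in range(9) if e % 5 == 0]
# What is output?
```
Trace:
  e=0
  e=1
  e=2
  e=3
  e=4
  e=5
  e=6
  e=7
  e=8
  output=[0, 5]

Final answer: [0, 5]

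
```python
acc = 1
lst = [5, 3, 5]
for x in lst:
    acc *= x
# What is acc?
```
Trace:
  acc=1
  acc=5, x=5
  acc=15, x=3
  acc=75, x=5

Final answer: 75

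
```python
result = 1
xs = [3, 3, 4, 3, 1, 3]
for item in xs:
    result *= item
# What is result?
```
Trace:
  result=1
  result=3, item=3
  result=9, item=3
  result=36, item=4
  result=108, item=3
  result=108, item=1
  result=324, item=3

Final answer: 324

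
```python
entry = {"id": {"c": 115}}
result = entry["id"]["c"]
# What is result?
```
Trace:
  entry={'id': {'c': 115}}
  entry={'id': {'c': 115}}, result=115

Final answer: 115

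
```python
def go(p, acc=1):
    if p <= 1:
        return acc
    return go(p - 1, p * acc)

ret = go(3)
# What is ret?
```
Call trace:
go(p=3, acc=1)
  go(p=2, acc=3)
    go(p=1, acc=6)
    -> return 6
  -> return 6
-> return 6

Final answer: 6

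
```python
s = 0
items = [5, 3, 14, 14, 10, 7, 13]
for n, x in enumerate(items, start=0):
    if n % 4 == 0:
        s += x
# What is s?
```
Trace:
  s=0
  s=5, n=0, x=5
  s=5, n=1, x=3
  s=5, n=2, x=14
  s=5, n=3, x=14
  s=15, n=4, x=10
  s=15, n=5, x=7
  s=15, n=6, x=13

Final answer: 15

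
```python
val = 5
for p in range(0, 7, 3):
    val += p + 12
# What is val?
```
Trace:
  val=5
  val=17, p=0
  val=32, p=3
  val=50, p=6

Final answer: 50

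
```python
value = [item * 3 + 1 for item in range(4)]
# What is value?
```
Trace:
  item=0
  item=1
  item=2
  item=3
  value=[1, 4, 7, 10]

Final answer: [1, 4, 7, 10]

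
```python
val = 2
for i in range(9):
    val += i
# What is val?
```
Trace:
  val=2
  val=2, i=0
  val=3, i=1
  val=5, i=2
  val=8, i=3
  val=12, i=4
  val=17, i=5
  val=23, i=6
  val=30, i=7
  val=38, i=8

Final answer: 38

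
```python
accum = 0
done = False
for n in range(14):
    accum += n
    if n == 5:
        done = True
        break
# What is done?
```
Trace:
  accum=0
  accum=0, done=False
  accum=0, done=False, n=0
  accum=1, done=False, n=1
  accum=3, done=False, n=2
  accum=6, done=False, n=3
  accum=10, done=False, n=4
  accum=15, done=True, n=5

Final answer: True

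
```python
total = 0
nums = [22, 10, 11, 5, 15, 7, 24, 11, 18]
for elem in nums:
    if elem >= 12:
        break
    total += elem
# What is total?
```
Trace:
  total=0
  total=0, elem=22

Final answer: 0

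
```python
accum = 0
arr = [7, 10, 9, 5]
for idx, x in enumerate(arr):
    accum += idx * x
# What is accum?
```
Trace:
  accum=0
  accum=0, idx=0, x=7
  accum=10, idx=1, x=10
  accum=28, idx=2, x=9
  accum=43, idx=3, x=5

Final answer: 43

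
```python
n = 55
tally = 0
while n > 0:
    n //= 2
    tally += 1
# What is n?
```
Trace:
  n=55
  n=55, tally=0
  n=27, tally=1
  n=13, tally=2
  n=6, tally=3
  n=3, tally=4
  n=1, tally=5
  n=0, tally=6

Final answer: 0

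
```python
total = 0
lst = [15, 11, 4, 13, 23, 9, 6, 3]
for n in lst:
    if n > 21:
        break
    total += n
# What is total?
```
Trace:
  total=0
  total=15, n=15
  total=26, n=11
  total=30, n=4
  total=43, n=13
  total=43, n=23

Final answer: 43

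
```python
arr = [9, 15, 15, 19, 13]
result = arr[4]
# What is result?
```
Trace:
  arr=[9, 15, 15, 19, 13]
  arr=[9, 15, 15, 19, 13], result=13

Final answer: 13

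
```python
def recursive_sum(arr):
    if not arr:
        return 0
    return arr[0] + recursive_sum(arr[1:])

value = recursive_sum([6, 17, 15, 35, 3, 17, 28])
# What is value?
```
Call trace:
recursive_sum(arr=[6, 17, 15, 35, 3, 17, 28])
  recursive_sum(arr=[17, 15, 35, 3, 17, 28])
    recursive_sum(arr=[15, 35, 3, 17, 28])
      recursive_sum(arr=[35, 3, 17, 28])
        recursive_sum(arr=[3, 17, 28])
          recursive_sum(arr=[17, 28])
            recursive_sum(arr=[28])
              recursive_sum(arr=[])
              -> return 0
            -> return 28
          -> return 45
        -> return 48
      -> return 83
    -> return 98
  -> return 115
-> return 121

Final answer: 121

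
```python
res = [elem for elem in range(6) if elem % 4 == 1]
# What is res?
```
Trace:
  elem=0
  elem=1
  elem=2
  elem=3
  elem=4
  elem=5
  res=[1, 5]

Final answer: [1, 5]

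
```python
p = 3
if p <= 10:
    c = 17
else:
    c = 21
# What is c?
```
Trace:
  p=3
  p=3, c=17

Final answer: 17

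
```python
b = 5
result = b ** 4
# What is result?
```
Trace:
  b=5
  b=5, result=625

Final answer: 625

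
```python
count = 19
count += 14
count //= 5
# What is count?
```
Trace:
  count=19
  count=33
  count=6

Final answer: 6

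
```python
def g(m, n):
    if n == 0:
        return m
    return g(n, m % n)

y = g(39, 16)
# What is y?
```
Call trace:
g(m=39, n=16)
  g(m=16, n=7)
    g(m=7, n=2)
      g(m=2, n=1)
        g(m=1, n=0)
        -> return 1
      -> return 1
    -> return 1
  -> return 1
-> return 1

Final answer: 1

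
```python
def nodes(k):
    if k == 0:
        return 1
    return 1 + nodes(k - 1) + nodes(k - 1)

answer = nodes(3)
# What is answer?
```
Call trace (a repeated sub-call is expanded the first time; later identical calls just restate its return value):
nodes(k=3)
  nodes(k=2)
    nodes(k=1)
      nodes(k=0)
      -> return 1
      nodes(k=0)
      -> return 1
    -> return 3
    nodes(k=1) -> return 3  (same call as traced above)
  -> return 7
  nodes(k=2) -> return 7  (same call as traced above)
-> return 15

Final answer: 15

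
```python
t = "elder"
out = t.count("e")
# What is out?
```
Trace:
  t='elder'
  t='elder', out=2

Final answer: 2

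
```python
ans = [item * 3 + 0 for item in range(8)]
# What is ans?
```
Trace:
  item=0
  item=1
  item=2
  item=3
  item=4
  item=5
  item=6
  item=7
  ans=[0, 3, 6, 9, 12, 15, 18, 21]

Final answer: [0, 3, 6, 9, 12, 15, 18, 21]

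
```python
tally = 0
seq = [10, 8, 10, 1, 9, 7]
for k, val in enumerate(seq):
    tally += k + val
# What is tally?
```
Trace:
  tally=0
  tally=10, k=0, val=10
  tally=19, k=1, val=8
  tally=31, k=2, val=10
  tally=35, k=3, val=1
  tally=48, k=4, val=9
  tally=60, k=5, val=7

Final answer: 60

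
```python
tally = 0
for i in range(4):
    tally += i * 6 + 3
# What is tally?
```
Trace:
  tally=0
  tally=3, i=0
  tally=12, i=1
  tally=27, i=2
  tally=48, i=3

Final answer: 48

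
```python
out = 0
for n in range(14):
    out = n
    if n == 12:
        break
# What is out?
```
Trace:
  out=0
  out=0, n=0
  out=1, n=1
  out=2, n=2
  out=3, n=3
  out=4, n=4
  out=5, n=5
  out=6, n=6
  out=7, n=7
  out=8, n=8
  out=9, n=9
  out=10, n=10
  out=11, n=11
  out=12, n=12

Final answer: 12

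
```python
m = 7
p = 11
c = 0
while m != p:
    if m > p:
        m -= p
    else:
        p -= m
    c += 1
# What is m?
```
Trace:
  m=7
  m=7, p=11
  m=7, p=11, c=0
  m=7, p=4, c=1
  m=3, p=4, c=2
  m=3, p=1, c=3
  m=2, p=1, c=4
  m=1, p=1, c=5

Final answer: 1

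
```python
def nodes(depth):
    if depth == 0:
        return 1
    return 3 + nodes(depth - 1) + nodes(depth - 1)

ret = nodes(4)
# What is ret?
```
Call trace (a repeated sub-call is expanded the first time; later identical calls just restate its return value):
nodes(depth=4)
  nodes(depth=3)
    nodes(depth=2)
      nodes(depth=1)
        nodes(depth=0)
        -> return 1
        nodes(depth=0)
        -> return 1
      -> return 5
      nodes(depth=1) -> return 5  (same call as traced above)
    -> return 13
    nodes(depth=2) -> return 13  (same call as traced above)
  -> return 29
  nodes(depth=3) -> return 29  (same call as traced above)
-> return 61

Final answer: 61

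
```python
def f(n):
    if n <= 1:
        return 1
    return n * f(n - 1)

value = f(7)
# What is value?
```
Call trace:
f(n=7)
  f(n=6)
    f(n=5)
      f(n=4)
        f(n=3)
          f(n=2)
            f(n=1)
            -> return 1
          -> return 2
        -> return 6
      -> return 24
    -> return 120
  -> return 720
-> return 5040

Final answer: 5040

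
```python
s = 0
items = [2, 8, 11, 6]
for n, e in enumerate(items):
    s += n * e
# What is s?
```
Trace:
  s=0
  s=0, n=0, e=2
  s=8, n=1, e=8
  s=30, n=2, e=11
  s=48, n=3, e=6

Final answer: 48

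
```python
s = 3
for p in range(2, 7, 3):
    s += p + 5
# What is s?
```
Trace:
  s=3
  s=10, p=2
  s=20, p=5

Final answer: 20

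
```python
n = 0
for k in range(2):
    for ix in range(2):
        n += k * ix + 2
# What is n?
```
Trace:
  n=0
  n=2, k=0, ix=0
  n=4, k=0, ix=1
  n=6, k=1, ix=0
  n=9, k=1, ix=1

Final answer: 9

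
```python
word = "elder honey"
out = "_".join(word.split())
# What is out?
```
Trace:
  word='elder honey'
  word='elder honey', out='elder_honey'

Final answer: 'elder_honey'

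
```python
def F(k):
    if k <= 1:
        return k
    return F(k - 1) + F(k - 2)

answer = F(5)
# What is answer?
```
Call trace (a repeated sub-call is expanded the first time; later identical calls just restate its return value):
F(k=5)
  F(k=4)
    F(k=3)
      F(k=2)
        F(k=1)
        -> return 1
        F(k=0)
        -> return 0
      -> return 1
      F(k=1)
      -> return 1
    -> return 2
    F(k=2) -> return 1  (same call as traced above)
  -> return 3
  F(k=3) -> return 2  (same call as traced above)
-> return 5

Final answer: 5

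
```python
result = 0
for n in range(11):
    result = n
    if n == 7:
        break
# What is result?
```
Trace:
  result=0
  result=0, n=0
  result=1, n=1
  result=2, n=2
  result=3, n=3
  result=4, n=4
  result=5, n=5
  result=6, n=6
  result=7, n=7

Final answer: 7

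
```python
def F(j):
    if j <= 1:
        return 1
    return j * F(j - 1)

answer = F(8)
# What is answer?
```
Call trace:
F(j=8)
  F(j=7)
    F(j=6)
      F(j=5)
        F(j=4)
          F(j=3)
            F(j=2)
              F(j=1)
              -> return 1
            -> return 2
          -> return 6
        -> return 24
      -> return 120
    -> return 720
  -> return 5040
-> return 40320

Final answer: 40320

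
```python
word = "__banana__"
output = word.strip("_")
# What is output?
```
Trace:
  word='__banana__'
  word='__banana__', output='banana'

Final answer: 'banana'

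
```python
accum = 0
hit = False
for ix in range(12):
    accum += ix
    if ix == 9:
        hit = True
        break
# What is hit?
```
Trace:
  accum=0
  accum=0, hit=False
  accum=0, hit=False, ix=0
  accum=1, hit=False, ix=1
  accum=3, hit=False, ix=2
  accum=6, hit=False, ix=3
  accum=10, hit=False, ix=4
  accum=15, hit=False, ix=5
  accum=21, hit=False, ix=6
  accum=28, hit=False, ix=7
  accum=36, hit=False, ix=8
  accum=45, hit=True, ix=9

Final answer: True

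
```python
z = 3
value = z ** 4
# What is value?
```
Trace:
  z=3
  z=3, value=81

Final answer: 81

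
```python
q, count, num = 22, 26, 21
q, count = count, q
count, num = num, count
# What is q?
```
Trace:
  q=22, count=26, num=21
  q=26, count=22, num=21
  q=26, count=21, num=22

Final answer: 26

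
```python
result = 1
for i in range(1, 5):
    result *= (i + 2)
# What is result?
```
Trace:
  result=1
  result=3, i=1
  result=12, i=2
  result=60, i=3
  result=360, i=4

Final answer: 360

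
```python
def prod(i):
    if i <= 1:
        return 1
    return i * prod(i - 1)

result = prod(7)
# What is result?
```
Call trace:
prod(i=7)
  prod(i=6)
    prod(i=5)
      prod(i=4)
        prod(i=3)
          prod(i=2)
            prod(i=1)
            -> return 1
          -> return 2
        -> return 6
      -> return 24
    -> return 120
  -> return 720
-> return 5040

Final answer: 5040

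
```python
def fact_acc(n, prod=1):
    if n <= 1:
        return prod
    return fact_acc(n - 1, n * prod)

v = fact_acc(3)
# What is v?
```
Call trace:
fact_acc(n=3, prod=1)
  fact_acc(n=2, prod=3)
    fact_acc(n=1, prod=6)
    -> return 6
  -> return 6
-> return 6

Final answer: 6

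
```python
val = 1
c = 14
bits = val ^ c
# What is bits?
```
Trace:
  val=1
  val=1, c=14
  val=1, c=14, bits=15

Final answer: 15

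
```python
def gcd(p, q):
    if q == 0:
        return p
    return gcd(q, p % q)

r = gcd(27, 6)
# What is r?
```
Call trace:
gcd(p=27, q=6)
  gcd(p=6, q=3)
    gcd(p=3, q=0)
    -> return 3
  -> return 3
-> return 3

Final answer: 3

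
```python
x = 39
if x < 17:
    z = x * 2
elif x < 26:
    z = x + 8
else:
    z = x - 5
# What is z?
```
Trace:
  x=39
  x=39, z=34

Final answer: 34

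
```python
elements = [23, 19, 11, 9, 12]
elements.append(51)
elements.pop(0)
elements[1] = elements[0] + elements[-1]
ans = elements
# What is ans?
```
Trace:
  elements=[23, 19, 11, 9, 12]
  elements=[23, 19, 11, 9, 12, 51]
  elements=[19, 11, 9, 12, 51]
  elements=[19, 70, 9, 12, 51]
  elements=[19, 70, 9, 12, 51], ans=[19, 70, 9, 12, 51]

Final answer: [19, 70, 9, 12, 51]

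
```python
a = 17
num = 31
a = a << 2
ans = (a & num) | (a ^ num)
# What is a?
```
Trace:
  a=17
  a=17, num=31
  a=68, num=31
  a=68, num=31, ans=95

Final answer: 68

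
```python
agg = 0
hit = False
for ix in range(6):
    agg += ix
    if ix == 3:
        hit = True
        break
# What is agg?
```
Trace:
  agg=0
  agg=0, hit=False
  agg=0, hit=False, ix=0
  agg=1, hit=False, ix=1
  agg=3, hit=False, ix=2
  agg=6, hit=True, ix=3

Final answer: 6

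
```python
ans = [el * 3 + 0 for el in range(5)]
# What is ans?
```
Trace:
  el=0
  el=1
  el=2
  el=3
  el=4
  ans=[0, 3, 6, 9, 12]

Final answer: [0, 3, 6, 9, 12]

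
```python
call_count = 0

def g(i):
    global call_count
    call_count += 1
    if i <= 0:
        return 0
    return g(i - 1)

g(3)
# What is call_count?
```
Call trace:
g(i=3)
  g(i=2)
    g(i=1)
      g(i=0)
      -> return 0
    -> return 0
  -> return 0
-> return 0

call_count is incremented once per call. g is entered once for each i = 3, 2, 1, 0 (the i <= 0 call returns without recursing), i.e. 3 + 1 calls.
call_count = 4

Final answer: 4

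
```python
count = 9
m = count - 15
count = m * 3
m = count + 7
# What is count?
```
Trace:
  count=9
  count=9, m=-6
  count=-18, m=-6
  count=-18, m=-11

Final answer: -18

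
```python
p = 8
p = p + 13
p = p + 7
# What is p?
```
Trace:
  p=8
  p=21
  p=28

Final answer: 28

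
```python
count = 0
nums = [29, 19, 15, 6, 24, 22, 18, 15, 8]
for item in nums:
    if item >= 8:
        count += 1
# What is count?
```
Trace:
  count=0
  count=1, item=29
  count=2, item=19
  count=3, item=15
  count=3, item=6
  count=4, item=24
  count=5, item=22
  count=6, item=18
  count=7, item=15
  count=8, item=8

Final answer: 8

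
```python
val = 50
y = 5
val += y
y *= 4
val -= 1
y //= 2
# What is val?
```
Trace:
  val=50
  val=50, y=5
  val=55, y=5
  val=55, y=20
  val=54, y=20
  val=54, y=10

Final answer: 54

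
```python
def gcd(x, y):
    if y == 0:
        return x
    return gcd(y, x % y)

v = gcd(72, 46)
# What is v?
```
Call trace:
gcd(x=72, y=46)
  gcd(x=46, y=26)
    gcd(x=26, y=20)
      gcd(x=20, y=6)
        gcd(x=6, y=2)
          gcd(x=2, y=0)
          -> return 2
        -> return 2
      -> return 2
    -> return 2
  -> return 2
-> return 2

Final answer: 2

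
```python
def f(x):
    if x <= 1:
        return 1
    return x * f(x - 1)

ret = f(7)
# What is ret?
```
Call trace:
f(x=7)
  f(x=6)
    f(x=5)
      f(x=4)
        f(x=3)
          f(x=2)
            f(x=1)
            -> return 1
          -> return 2
        -> return 6
      -> return 24
    -> return 120
  -> return 720
-> return 5040

Final answer: 5040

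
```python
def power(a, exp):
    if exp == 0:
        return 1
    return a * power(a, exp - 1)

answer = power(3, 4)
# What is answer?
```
Call trace:
power(a=3, exp=4)
  power(a=3, exp=3)
    power(a=3, exp=2)
      power(a=3, exp=1)
        power(a=3, exp=0)
        -> return 1
      -> return 3
    -> return 9
  -> return 27
-> return 81

Final answer: 81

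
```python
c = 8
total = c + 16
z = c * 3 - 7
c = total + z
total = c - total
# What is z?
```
Trace:
  c=8
  c=8, total=24
  c=8, total=24, z=17
  c=41, total=24, z=17
  c=41, total=17, z=17

Final answer: 17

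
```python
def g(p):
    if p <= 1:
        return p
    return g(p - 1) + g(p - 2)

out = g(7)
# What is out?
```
Call trace (a repeated sub-call is expanded the first time; later identical calls just restate its return value):
g(p=7)
  g(p=6)
    g(p=5)
      g(p=4)
        g(p=3)
          g(p=2)
            g(p=1)
            -> return 1
            g(p=0)
            -> return 0
          -> return 1
          g(p=1)
          -> return 1
        -> return 2
        g(p=2) -> return 1  (same call as traced above)
      -> return 3
      g(p=3) -> return 2  (same call as traced above)
    -> return 5
    g(p=4) -> return 3  (same call as traced above)
  -> return 8
  g(p=5) -> return 5  (same call as traced above)
-> return 13

Final answer: 13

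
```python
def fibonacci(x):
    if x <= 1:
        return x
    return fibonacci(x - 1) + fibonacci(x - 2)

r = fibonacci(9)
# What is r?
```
Call trace (a repeated sub-call is expanded the first time; later identical calls just restate its return value):
fibonacci(x=9)
  fibonacci(x=8)
    fibonacci(x=7)
      fibonacci(x=6)
        fibonacci(x=5)
          fibonacci(x=4)
            fibonacci(x=3)
              fibonacci(x=2)
                fibonacci(x=1)
                -> return 1
                fibonacci(x=0)
                -> return 0
              -> return 1
              fibonacci(x=1)
              -> return 1
            -> return 2
            fibonacci(x=2) -> return 1  (same call as traced above)
          -> return 3
          fibonacci(x=3) -> return 2  (same call as traced above)
        -> return 5
        fibonacci(x=4) -> return 3  (same call as traced above)
      -> return 8
      fibonacci(x=5) -> return 5  (same call as traced above)
    -> return 13
    fibonacci(x=6) -> return 8  (same call as traced above)
  -> return 21
  fibonacci(x=7) -> return 13  (same call as traced above)
-> return 34

Final answer: 34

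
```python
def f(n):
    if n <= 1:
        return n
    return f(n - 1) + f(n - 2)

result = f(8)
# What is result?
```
Call trace (a repeated sub-call is expanded the first time; later identical calls just restate its return value):
f(n=8)
  f(n=7)
    f(n=6)
      f(n=5)
        f(n=4)
          f(n=3)
            f(n=2)
              f(n=1)
              -> return 1
              f(n=0)
              -> return 0
            -> return 1
            f(n=1)
            -> return 1
          -> return 2
          f(n=2) -> return 1  (same call as traced above)
        -> return 3
        f(n=3) -> return 2  (same call as traced above)
      -> return 5
      f(n=4) -> return 3  (same call as traced above)
    -> return 8
    f(n=5) -> return 5  (same call as traced above)
  -> return 13
  f(n=6) -> return 8  (same call as traced above)
-> return 21

Final answer: 21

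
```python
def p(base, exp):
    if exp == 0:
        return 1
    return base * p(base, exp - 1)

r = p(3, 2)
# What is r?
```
Call trace:
p(base=3, exp=2)
  p(base=3, exp=1)
    p(base=3, exp=0)
    -> return 1
  -> return 3
-> return 9

Final answer: 9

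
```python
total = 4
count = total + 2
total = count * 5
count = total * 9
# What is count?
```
Trace:
  total=4
  total=4, count=6
  total=30, count=6
  total=30, count=270

Final answer: 270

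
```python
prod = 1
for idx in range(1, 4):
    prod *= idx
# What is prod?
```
Trace:
  prod=1
  prod=1, idx=1
  prod=2, idx=2
  prod=6, idx=3

Final answer: 6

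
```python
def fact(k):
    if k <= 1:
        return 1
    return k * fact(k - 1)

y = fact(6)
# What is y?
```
Call trace:
fact(k=6)
  fact(k=5)
    fact(k=4)
      fact(k=3)
        fact(k=2)
          fact(k=1)
          -> return 1
        -> return 2
      -> return 6
    -> return 24
  -> return 120
-> return 720

Final answer: 720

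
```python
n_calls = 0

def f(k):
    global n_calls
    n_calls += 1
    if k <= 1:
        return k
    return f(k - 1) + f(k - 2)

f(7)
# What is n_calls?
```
Call trace (a repeated sub-call is expanded the first time; later identical calls just restate its return value):
f(k=7)
  f(k=6)
    f(k=5)
      f(k=4)
        f(k=3)
          f(k=2)
            f(k=1)
            -> return 1
            f(k=0)
            -> return 0
          -> return 1
          f(k=1)
          -> return 1
        -> return 2
        f(k=2) -> return 1  (same call as traced above)
      -> return 3
      f(k=3) -> return 2  (same call as traced above)
    -> return 5
    f(k=4) -> return 3  (same call as traced above)
  -> return 8
  f(k=5) -> return 5  (same call as traced above)
-> return 13

n_calls is incremented once per call, so count the calls in each subtree. Let C(k) = number of calls made by f(k).
C(0) = C(1) = 1 (base case, no recursion); C(k) = 1 + C(k - 1) + C(k - 2) otherwise.
C(2) = 1 + C(1) + C(0) = 1 + 1 + 1 = 3
C(3) = 1 + C(2) + C(1) = 1 + 3 + 1 = 5
C(4) = 1 + C(3) + C(2) = 1 + 5 + 3 = 9
C(5) = 1 + C(4) + C(3) = 1 + 9 + 5 = 15
C(6) = 1 + C(5) + C(4) = 1 + 15 + 9 = 25
C(7) = 1 + C(6) + C(5) = 1 + 25 + 15 = 41
n_calls = C(7) = 41

Final answer: 41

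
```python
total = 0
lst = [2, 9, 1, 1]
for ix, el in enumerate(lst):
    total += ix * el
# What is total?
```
Trace:
  total=0
  total=0, ix=0, el=2
  total=9, ix=1, el=9
  total=11, ix=2, el=1
  total=14, ix=3, el=1

Final answer: 14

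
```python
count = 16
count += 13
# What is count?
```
Trace:
  count=16
  count=29

Final answer: 29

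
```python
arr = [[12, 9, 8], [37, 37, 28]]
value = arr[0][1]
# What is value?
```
Trace:
  arr=[[12, 9, 8], [37, 37, 28]]
  arr=[[12, 9, 8], [37, 37, 28]], value=9

Final answer: 9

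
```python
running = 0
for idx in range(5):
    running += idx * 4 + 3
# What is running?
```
Trace:
  running=0
  running=3, idx=0
  running=10, idx=1
  running=21, idx=2
  running=36, idx=3
  running=55, idx=4

Final answer: 55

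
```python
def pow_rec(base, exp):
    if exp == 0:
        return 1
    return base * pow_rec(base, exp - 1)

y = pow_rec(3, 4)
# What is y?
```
Call trace:
pow_rec(base=3, exp=4)
  pow_rec(base=3, exp=3)
    pow_rec(base=3, exp=2)
      pow_rec(base=3, exp=1)
        pow_rec(base=3, exp=0)
        -> return 1
      -> return 3
    -> return 9
  -> return 27
-> return 81

Final answer: 81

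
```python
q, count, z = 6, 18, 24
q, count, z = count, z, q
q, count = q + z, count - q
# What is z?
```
Trace:
  q=6, count=18, z=24
  q=18, count=24, z=6
  q=24, count=6, z=6

Final answer: 6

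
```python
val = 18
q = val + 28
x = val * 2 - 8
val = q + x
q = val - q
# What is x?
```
Trace:
  val=18
  val=18, q=46
  val=18, q=46, x=28
  val=74, q=46, x=28
  val=74, q=28, x=28

Final answer: 28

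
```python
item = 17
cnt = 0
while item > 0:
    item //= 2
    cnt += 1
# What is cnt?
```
Trace:
  item=17
  item=17, cnt=0
  item=8, cnt=1
  item=4, cnt=2
  item=2, cnt=3
  item=1, cnt=4
  item=0, cnt=5

Final answer: 5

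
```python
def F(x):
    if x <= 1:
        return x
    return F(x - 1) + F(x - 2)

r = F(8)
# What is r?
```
Call trace (a repeated sub-call is expanded the first time; later identical calls just restate its return value):
F(x=8)
  F(x=7)
    F(x=6)
      F(x=5)
        F(x=4)
          F(x=3)
            F(x=2)
              F(x=1)
              -> return 1
              F(x=0)
              -> return 0
            -> return 1
            F(x=1)
            -> return 1
          -> return 2
          F(x=2) -> return 1  (same call as traced above)
        -> return 3
        F(x=3) -> return 2  (same call as traced above)
      -> return 5
      F(x=4) -> return 3  (same call as traced above)
    -> return 8
    F(x=5) -> return 5  (same call as traced above)
  -> return 13
  F(x=6) -> return 8  (same call as traced above)
-> return 21

Final answer: 21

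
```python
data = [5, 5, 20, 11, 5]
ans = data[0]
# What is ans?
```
Trace:
  data=[5, 5, 20, 11, 5]
  data=[5, 5, 20, 11, 5], ans=5

Final answer: 5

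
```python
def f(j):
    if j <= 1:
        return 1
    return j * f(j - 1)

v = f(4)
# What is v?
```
Call trace:
f(j=4)
  f(j=3)
    f(j=2)
      f(j=1)
      -> return 1
    -> return 2
  -> return 6
-> return 24

Final answer: 24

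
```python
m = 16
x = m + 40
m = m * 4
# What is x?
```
Trace:
  m=16
  m=16, x=56
  m=64, x=56

Final answer: 56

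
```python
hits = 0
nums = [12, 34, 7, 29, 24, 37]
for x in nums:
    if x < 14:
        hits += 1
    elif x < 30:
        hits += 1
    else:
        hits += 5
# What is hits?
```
Trace:
  hits=0
  hits=1, x=12
  hits=6, x=34
  hits=7, x=7
  hits=8, x=29
  hits=9, x=24
  hits=14, x=37

Final answer: 14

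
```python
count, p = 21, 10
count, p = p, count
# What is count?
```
Trace:
  count=21, p=10
  count=10, p=21

Final answer: 10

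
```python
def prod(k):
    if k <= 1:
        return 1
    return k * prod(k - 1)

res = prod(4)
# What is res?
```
Call trace:
prod(k=4)
  prod(k=3)
    prod(k=2)
      prod(k=1)
      -> return 1
    -> return 2
  -> return 6
-> return 24

Final answer: 24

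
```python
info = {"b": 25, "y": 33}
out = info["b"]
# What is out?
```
Trace:
  info={'b': 25, 'y': 33}
  info={'b': 25, 'y': 33}, out=25

Final answer: 25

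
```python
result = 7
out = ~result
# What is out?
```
Trace:
  result=7
  result=7, out=-8

Final answer: -8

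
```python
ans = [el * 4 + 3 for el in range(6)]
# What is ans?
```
Trace:
  el=0
  el=1
  el=2
  el=3
  el=4
  el=5
  ans=[3, 7, 11, 15, 19, 23]

Final answer: [3, 7, 11, 15, 19, 23]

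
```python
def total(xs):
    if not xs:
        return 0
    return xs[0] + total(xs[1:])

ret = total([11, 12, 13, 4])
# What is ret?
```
Call trace:
total(xs=[11, 12, 13, 4])
  total(xs=[12, 13, 4])
    total(xs=[13, 4])
      total(xs=[4])
        total(xs=[])
        -> return 0
      -> return 4
    -> return 17
  -> return 29
-> return 40

Final answer: 40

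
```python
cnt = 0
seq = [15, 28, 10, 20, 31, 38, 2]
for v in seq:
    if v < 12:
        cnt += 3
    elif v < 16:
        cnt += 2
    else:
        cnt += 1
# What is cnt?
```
Trace:
  cnt=0
  cnt=2, v=15
  cnt=3, v=28
  cnt=6, v=10
  cnt=7, v=20
  cnt=8, v=31
  cnt=9, v=38
  cnt=12, v=2

Final answer: 12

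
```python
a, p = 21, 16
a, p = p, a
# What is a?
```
Trace:
  a=21, p=16
  a=16, p=21

Final answer: 16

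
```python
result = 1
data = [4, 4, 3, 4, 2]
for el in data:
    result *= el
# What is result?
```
Trace:
  result=1
  result=4, el=4
  result=16, el=4
  result=48, el=3
  result=192, el=4
  result=384, el=2

Final answer: 384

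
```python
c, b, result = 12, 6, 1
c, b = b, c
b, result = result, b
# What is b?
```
Trace:
  c=12, b=6, result=1
  c=6, b=12, result=1
  c=6, b=1, result=12

Final answer: 1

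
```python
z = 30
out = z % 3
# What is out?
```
Trace:
  z=30
  z=30, out=0

Final answer: 0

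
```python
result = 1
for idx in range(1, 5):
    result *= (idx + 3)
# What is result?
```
Trace:
  result=1
  result=4, idx=1
  result=20, idx=2
  result=120, idx=3
  result=840, idx=4

Final answer: 840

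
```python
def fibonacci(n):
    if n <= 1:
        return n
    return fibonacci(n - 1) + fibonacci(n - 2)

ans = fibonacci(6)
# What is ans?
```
Call trace (a repeated sub-call is expanded the first time; later identical calls just restate its return value):
fibonacci(n=6)
  fibonacci(n=5)
    fibonacci(n=4)
      fibonacci(n=3)
        fibonacci(n=2)
          fibonacci(n=1)
          -> return 1
          fibonacci(n=0)
          -> return 0
        -> return 1
        fibonacci(n=1)
        -> return 1
      -> return 2
      fibonacci(n=2) -> return 1  (same call as traced above)
    -> return 3
    fibonacci(n=3) -> return 2  (same call as traced above)
  -> return 5
  fibonacci(n=4) -> return 3  (same call as traced above)
-> return 8

Final answer: 8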